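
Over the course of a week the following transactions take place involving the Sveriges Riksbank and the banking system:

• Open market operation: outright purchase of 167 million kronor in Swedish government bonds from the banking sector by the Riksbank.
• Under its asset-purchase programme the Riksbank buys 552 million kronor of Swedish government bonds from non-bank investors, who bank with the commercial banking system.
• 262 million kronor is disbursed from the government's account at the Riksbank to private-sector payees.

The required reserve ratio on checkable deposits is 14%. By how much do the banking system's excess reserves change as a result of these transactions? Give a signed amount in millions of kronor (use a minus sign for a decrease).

OMO purchase (from banks) 167 million kronor: reserves +167M, deposits 0.
Asset purchase (from non-banks) 552 million kronor: reserves +552M, deposits +552M.
Government spending 262 million kronor: reserves +262M, deposits +262M.
Totals: Δreserves = +981M, Δdeposits = +814M.
Δrequired reserves = 14% × +814M = +113.96M.
Δexcess reserves = Δreserves − Δrequired = +981M − (+113.96M) = +867.04 million.

+867.04 million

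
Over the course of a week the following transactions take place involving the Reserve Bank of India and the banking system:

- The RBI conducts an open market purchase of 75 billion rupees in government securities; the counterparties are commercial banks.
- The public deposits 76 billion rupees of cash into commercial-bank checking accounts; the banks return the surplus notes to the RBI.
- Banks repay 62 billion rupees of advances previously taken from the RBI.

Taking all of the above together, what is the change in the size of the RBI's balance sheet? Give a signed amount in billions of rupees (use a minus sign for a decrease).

RBI balance sheet:
  Assets:      Securities +75B, Loans to banks −62B
  Liabilities: Bank reserves +89B, Currency in circulation −76B
Commercial banking system:
  Assets:      Reserves at CB +89B, Securities −75B
  Liabilities: Checkable deposits +76B, Borrowings from CB −62B
Change in total RBI assets = +13 billion.

+13 billion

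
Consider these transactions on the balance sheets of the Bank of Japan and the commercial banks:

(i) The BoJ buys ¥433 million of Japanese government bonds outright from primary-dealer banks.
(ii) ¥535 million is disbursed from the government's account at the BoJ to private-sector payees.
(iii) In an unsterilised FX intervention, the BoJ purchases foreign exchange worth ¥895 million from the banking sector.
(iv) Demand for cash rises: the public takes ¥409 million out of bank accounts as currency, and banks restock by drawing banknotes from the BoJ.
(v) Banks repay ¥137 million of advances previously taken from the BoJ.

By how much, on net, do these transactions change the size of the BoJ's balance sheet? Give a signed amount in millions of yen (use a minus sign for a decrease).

BoJ balance sheet:
  Assets:      Securities +¥433M, Loans to banks −¥137M, Foreign assets +¥895M
  Liabilities: Bank reserves +¥1317M, Currency in circulation +¥409M, Government deposits −¥535M
Change in total BoJ assets = +¥1191 million.

+¥1191 million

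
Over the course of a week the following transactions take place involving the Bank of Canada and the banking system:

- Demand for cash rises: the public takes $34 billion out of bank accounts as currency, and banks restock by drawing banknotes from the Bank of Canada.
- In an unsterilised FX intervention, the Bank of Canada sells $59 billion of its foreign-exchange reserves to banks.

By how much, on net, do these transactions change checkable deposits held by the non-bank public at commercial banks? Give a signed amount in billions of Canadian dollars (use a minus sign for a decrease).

Currency withdrawal $34 billion: non-bank counterparties' bank balances fall → −$34B.
FX sale $59 billion: the counterparty is a bank, so public deposits are unchanged → 0.
Net: −34 + 0 = -$34 billion.

-$34 billion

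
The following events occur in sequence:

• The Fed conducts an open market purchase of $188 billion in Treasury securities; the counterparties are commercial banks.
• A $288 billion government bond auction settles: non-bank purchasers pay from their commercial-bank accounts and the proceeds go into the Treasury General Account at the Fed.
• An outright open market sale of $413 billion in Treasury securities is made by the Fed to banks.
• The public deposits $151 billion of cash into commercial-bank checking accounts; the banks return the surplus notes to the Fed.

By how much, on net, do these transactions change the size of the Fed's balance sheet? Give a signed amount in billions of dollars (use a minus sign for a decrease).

-$225 billion

Fed balance sheet:
  Assets:      Securities −$225B
  Liabilities: Bank reserves −$362B, Currency in circulation −$151B, Government deposits +$288B
Change in total Fed assets = -$225 billion.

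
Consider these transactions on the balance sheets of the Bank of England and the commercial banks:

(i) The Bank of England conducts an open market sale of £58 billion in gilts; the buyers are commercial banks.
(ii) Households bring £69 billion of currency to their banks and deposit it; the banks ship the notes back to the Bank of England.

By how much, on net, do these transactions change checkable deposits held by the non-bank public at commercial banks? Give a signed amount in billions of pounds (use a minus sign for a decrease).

Bank of England balance sheet:
  Assets:      Securities −£58B
  Liabilities: Bank reserves +£11B, Currency in circulation −£69B
Commercial banking system:
  Assets:      Reserves at CB +£11B, Securities +£58B
  Liabilities: Checkable deposits +£69B
So the change in checkable deposits held by the non-bank public at commercial banks is +£69 billion.

+£69 billion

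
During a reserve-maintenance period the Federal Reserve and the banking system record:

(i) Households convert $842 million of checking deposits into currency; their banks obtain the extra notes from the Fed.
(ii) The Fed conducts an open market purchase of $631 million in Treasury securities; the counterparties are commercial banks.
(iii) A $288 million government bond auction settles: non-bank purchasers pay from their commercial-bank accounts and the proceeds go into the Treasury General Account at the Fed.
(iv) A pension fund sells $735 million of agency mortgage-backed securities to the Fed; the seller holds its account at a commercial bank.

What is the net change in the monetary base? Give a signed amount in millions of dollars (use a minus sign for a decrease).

+$1078 million

Currency withdrawal $842 million: just a shift between currency and reserves — both are base money → 0.
OMO purchase (from banks) $631 million: Fed balance sheet expands → +$631M.
Government account inflow $288 million: reserves shift to a non-base liability → −$288M.
Asset purchase (from non-banks) $735 million: Fed balance sheet expands → +$735M.
Net: 0 + 631 − 288 + 735 = +$1078 million.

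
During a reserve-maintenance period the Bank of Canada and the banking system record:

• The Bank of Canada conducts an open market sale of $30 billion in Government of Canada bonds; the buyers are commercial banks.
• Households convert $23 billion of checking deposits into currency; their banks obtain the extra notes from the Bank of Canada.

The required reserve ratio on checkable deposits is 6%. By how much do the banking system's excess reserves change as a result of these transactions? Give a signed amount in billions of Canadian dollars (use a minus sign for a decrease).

-$51.62 billion

OMO sale (to banks) $30 billion: reserves −$30B, deposits 0.
Currency withdrawal $23 billion: reserves −$23B, deposits −$23B.
Totals: Δreserves = −$53B, Δdeposits = −$23B.
Δrequired reserves = 6% × −$23B = −$1.38B.
Δexcess reserves = Δreserves − Δrequired = −$53B − (−$1.38B) = -$51.62 billion.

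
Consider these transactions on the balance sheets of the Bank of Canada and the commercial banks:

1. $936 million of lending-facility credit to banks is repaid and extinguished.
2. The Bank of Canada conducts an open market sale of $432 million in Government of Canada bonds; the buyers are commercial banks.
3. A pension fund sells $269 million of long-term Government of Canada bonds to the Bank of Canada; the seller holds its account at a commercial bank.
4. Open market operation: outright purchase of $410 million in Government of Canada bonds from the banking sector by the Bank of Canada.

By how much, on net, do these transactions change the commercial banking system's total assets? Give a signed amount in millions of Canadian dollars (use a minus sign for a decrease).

-$667 million

Discount-window repayment $936 million: bank balance sheets shrink → −$936M.
OMO sale (to banks) $432 million: just an asset swap on bank balance sheets → 0.
Asset purchase (from non-banks) $269 million: bank balance sheets expand → +$269M.
OMO purchase (from banks) $410 million: just an asset swap on bank balance sheets → 0.
Net: −936 + 0 + 269 + 0 = -$667 million.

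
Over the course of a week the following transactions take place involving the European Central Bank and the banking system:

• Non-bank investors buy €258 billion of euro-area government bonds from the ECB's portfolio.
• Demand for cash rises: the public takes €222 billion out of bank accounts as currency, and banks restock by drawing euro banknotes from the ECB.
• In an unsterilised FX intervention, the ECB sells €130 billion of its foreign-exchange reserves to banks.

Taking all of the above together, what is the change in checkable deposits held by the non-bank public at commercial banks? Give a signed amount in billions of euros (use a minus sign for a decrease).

-€480 billion

Asset sale (to non-banks) €258 billion: non-bank counterparties' bank balances fall → −€258B.
Currency withdrawal €222 billion: non-bank counterparties' bank balances fall → −€222B.
FX sale €130 billion: the counterparty is a bank, so public deposits are unchanged → 0.
Net: −258 − 222 + 0 = -€480 billion.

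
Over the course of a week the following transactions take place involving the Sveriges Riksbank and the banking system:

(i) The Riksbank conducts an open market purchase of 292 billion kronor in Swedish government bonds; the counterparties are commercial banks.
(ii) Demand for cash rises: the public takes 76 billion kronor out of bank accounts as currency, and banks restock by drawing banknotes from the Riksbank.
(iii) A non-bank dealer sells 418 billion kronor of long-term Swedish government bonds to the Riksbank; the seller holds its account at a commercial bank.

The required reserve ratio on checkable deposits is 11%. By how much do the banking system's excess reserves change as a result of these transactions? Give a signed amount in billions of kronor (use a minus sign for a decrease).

OMO purchase (from banks) 292 billion kronor: reserves +292B, deposits 0.
Currency withdrawal 76 billion kronor: reserves −76B, deposits −76B.
Asset purchase (from non-banks) 418 billion kronor: reserves +418B, deposits +418B.
Totals: Δreserves = +634B, Δdeposits = +342B.
Δrequired reserves = 11% × +342B = +37.62B.
Δexcess reserves = Δreserves − Δrequired = +634B − (+37.62B) = +596.38 billion.

+596.38 billion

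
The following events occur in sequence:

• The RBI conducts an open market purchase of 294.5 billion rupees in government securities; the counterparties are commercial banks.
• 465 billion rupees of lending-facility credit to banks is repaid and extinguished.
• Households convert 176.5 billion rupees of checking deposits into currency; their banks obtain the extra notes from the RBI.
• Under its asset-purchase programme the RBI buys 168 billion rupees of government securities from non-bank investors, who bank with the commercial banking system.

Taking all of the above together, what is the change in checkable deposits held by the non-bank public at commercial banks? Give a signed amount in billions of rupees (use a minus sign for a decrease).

-8.5 billion

OMO purchase (from banks) 294.5 billion rupees: the counterparty is a bank, so public deposits are unchanged → 0.
Discount-window repayment 465 billion rupees: the counterparty is a bank, so public deposits are unchanged → 0.
Currency withdrawal 176.5 billion rupees: non-bank counterparties' bank balances fall → −176.5B.
Asset purchase (from non-banks) 168 billion rupees: non-bank counterparties' bank balances rise → +168B.
Net: 0 + 0 − 176.5 + 168 = -8.5 billion.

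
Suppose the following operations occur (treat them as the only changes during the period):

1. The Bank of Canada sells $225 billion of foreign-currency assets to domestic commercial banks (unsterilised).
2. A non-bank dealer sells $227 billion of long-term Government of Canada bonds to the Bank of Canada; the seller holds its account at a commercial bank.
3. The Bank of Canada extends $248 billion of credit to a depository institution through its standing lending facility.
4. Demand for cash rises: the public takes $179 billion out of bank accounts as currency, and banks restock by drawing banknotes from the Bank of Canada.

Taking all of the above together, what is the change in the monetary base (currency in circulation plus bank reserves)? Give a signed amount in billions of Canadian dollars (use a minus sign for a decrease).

+$250 billion

Bank of Canada balance sheet:
  Assets:      Securities +$227B, Loans to banks +$248B, Foreign assets −$225B
  Liabilities: Bank reserves +$71B, Currency in circulation +$179B
Monetary base = currency + reserves: +$179B + (+$71B) = +$250 billion.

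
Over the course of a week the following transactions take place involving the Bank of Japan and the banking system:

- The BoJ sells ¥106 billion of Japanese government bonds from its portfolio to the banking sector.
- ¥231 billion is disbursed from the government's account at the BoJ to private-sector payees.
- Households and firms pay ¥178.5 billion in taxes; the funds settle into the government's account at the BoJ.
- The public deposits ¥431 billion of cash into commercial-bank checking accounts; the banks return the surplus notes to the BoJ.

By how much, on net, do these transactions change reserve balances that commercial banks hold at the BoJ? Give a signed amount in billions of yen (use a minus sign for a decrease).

OMO sale (to banks) ¥106 billion: the buying banks pay out of their reserve balances → −¥106B.
Government spending ¥231 billion: government payments flow into bank reserve accounts → +¥231B.
Government account inflow ¥178.5 billion: funds move from bank reserves into the government account → −¥178.5B.
Currency deposit ¥431 billion: returned notes are swapped for reserve credit → +¥431B.
Net: −106 + 231 − 178.5 + 431 = +¥377.5 billion.

+¥377.5 billion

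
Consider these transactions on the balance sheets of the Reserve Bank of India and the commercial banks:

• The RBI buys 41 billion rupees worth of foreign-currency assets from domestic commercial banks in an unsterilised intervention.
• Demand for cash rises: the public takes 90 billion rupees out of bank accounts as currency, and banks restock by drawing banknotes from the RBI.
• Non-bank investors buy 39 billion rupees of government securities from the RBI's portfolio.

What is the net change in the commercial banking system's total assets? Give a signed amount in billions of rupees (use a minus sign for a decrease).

FX purchase 41 billion rupees: just an asset swap on bank balance sheets → 0.
Currency withdrawal 90 billion rupees: bank balance sheets shrink → −90B.
Asset sale (to non-banks) 39 billion rupees: bank balance sheets shrink → −39B.
Net: 0 − 90 − 39 = -129 billion.

-129 billion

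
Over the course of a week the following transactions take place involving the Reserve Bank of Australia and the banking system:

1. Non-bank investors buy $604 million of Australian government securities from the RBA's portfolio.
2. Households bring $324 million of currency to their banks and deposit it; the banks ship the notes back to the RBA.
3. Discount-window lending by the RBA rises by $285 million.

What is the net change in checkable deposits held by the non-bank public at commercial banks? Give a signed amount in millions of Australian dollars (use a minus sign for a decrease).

-$280 million

Asset sale (to non-banks) $604 million: non-bank counterparties' bank balances fall → −$604M.
Currency deposit $324 million: non-bank counterparties' bank balances rise → +$324M.
Discount-window loan $285 million: the counterparty is a bank, so public deposits are unchanged → 0.
Net: −604 + 324 + 0 = -$280 million.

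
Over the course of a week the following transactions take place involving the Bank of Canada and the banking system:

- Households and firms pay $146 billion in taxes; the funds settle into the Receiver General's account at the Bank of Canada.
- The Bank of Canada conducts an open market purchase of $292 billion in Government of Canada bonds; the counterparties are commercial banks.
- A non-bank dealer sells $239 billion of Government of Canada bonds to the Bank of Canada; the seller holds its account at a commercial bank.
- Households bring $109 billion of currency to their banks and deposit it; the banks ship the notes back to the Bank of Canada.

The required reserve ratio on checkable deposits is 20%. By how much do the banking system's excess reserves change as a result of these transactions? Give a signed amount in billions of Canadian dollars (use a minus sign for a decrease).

+$453.6 billion

Government account inflow $146 billion: reserves −$146B, deposits −$146B.
OMO purchase (from banks) $292 billion: reserves +$292B, deposits 0.
Asset purchase (from non-banks) $239 billion: reserves +$239B, deposits +$239B.
Currency deposit $109 billion: reserves +$109B, deposits +$109B.
Totals: Δreserves = +$494B, Δdeposits = +$202B.
Δrequired reserves = 20% × +$202B = +$40.4B.
Δexcess reserves = Δreserves − Δrequired = +$494B − (+$40.4B) = +$453.6 billion.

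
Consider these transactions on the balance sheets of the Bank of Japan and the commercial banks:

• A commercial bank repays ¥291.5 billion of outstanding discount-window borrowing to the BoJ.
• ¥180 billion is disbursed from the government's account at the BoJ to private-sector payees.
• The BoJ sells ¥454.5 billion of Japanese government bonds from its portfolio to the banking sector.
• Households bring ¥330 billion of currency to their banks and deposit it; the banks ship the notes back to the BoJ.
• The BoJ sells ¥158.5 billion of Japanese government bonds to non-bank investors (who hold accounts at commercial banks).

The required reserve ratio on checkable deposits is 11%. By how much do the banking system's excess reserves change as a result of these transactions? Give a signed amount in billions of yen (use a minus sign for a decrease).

Discount-window repayment ¥291.5 billion: reserves −¥291.5B, deposits 0.
Government spending ¥180 billion: reserves +¥180B, deposits +¥180B.
OMO sale (to banks) ¥454.5 billion: reserves −¥454.5B, deposits 0.
Currency deposit ¥330 billion: reserves +¥330B, deposits +¥330B.
Asset sale (to non-banks) ¥158.5 billion: reserves −¥158.5B, deposits −¥158.5B.
Totals: Δreserves = −¥394.5B, Δdeposits = +¥351.5B.
Δrequired reserves = 11% × +¥351.5B = +¥38.665B.
Δexcess reserves = Δreserves − Δrequired = −¥394.5B − (+¥38.665B) = -¥433.165 billion.

-¥433.165 billion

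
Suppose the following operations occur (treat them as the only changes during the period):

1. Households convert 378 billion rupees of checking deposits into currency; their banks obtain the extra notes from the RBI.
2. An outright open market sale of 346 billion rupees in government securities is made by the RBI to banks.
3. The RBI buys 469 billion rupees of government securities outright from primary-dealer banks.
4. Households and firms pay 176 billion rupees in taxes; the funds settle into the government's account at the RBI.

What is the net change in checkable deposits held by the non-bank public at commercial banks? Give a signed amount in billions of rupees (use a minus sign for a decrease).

RBI balance sheet:
  Assets:      Securities +123B
  Liabilities: Bank reserves −431B, Currency in circulation +378B, Government deposits +176B
Commercial banking system:
  Assets:      Reserves at CB −431B, Securities −123B
  Liabilities: Checkable deposits −554B
So the change in checkable deposits held by the non-bank public at commercial banks is -554 billion.

-554 billion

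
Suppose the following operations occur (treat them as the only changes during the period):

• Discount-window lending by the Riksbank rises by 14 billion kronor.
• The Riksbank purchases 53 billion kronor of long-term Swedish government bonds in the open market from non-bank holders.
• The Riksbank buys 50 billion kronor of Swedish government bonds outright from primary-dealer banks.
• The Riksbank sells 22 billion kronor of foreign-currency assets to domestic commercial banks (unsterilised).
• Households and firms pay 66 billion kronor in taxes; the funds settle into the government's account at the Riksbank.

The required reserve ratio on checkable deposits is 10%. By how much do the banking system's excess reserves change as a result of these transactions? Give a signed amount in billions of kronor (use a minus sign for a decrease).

Discount-window loan 14 billion kronor: reserves +14B, deposits 0.
Asset purchase (from non-banks) 53 billion kronor: reserves +53B, deposits +53B.
OMO purchase (from banks) 50 billion kronor: reserves +50B, deposits 0.
FX sale 22 billion kronor: reserves −22B, deposits 0.
Government account inflow 66 billion kronor: reserves −66B, deposits −66B.
Totals: Δreserves = +29B, Δdeposits = −13B.
Δrequired reserves = 10% × −13B = −1.3B.
Δexcess reserves = Δreserves − Δrequired = +29B − (−1.3B) = +30.3 billion.

+30.3 billion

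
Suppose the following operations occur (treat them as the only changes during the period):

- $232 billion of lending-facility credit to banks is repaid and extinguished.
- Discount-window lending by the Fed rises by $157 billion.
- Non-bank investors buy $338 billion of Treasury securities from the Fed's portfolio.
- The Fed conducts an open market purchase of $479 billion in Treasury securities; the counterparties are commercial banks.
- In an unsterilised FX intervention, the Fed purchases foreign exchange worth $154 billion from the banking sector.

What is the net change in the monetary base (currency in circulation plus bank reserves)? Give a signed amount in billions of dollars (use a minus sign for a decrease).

Fed balance sheet:
  Assets:      Securities +$141B, Loans to banks −$75B, Foreign assets +$154B
  Liabilities: Bank reserves +$220B
Commercial banking system:
  Assets:      Reserves at CB +$220B, Securities −$479B, Foreign assets −$154B
  Liabilities: Checkable deposits −$338B, Borrowings from CB −$75B
Monetary base = currency + reserves: 0 + (+$220B) = +$220 billion.

+$220 billion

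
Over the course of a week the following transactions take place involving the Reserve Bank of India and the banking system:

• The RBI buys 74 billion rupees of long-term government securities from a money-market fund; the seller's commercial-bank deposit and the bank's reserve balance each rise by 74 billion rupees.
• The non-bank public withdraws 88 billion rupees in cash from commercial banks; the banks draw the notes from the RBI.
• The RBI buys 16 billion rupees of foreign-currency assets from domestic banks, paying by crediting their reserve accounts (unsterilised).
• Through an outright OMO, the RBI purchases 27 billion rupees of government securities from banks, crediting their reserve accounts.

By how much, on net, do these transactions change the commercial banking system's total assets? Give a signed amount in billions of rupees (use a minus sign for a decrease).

Asset purchase (from non-banks) 74 billion rupees: bank balance sheets expand → +74B.
Currency withdrawal 88 billion rupees: bank balance sheets shrink → −88B.
FX purchase 16 billion rupees: just an asset swap on bank balance sheets → 0.
OMO purchase (from banks) 27 billion rupees: just an asset swap on bank balance sheets → 0.
Net: 74 − 88 + 0 + 0 = -14 billion.

-14 billion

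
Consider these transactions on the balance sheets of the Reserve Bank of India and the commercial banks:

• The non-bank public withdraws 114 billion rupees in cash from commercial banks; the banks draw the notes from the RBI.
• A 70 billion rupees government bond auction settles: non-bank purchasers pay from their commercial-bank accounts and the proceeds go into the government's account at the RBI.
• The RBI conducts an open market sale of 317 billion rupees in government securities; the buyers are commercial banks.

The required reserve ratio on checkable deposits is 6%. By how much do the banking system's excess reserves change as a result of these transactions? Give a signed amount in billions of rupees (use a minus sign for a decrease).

-489.96 billion

Currency withdrawal 114 billion rupees: reserves −114B, deposits −114B.
Government account inflow 70 billion rupees: reserves −70B, deposits −70B.
OMO sale (to banks) 317 billion rupees: reserves −317B, deposits 0.
Totals: Δreserves = −501B, Δdeposits = −184B.
Δrequired reserves = 6% × −184B = −11.04B.
Δexcess reserves = Δreserves − Δrequired = −501B − (−11.04B) = -489.96 billion.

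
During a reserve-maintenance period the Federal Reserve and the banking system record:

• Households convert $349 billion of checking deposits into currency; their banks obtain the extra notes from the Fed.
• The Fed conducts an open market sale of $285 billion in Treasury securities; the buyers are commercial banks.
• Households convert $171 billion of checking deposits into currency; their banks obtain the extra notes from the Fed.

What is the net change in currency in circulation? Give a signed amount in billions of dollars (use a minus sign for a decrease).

+$520 billion

Currency withdrawal $349 billion: notes leave the central bank → +$349B.
OMO sale (to banks) $285 billion: no currency enters or leaves circulation → 0.
Currency withdrawal $171 billion: notes leave the central bank → +$171B.
Net: 349 + 0 + 171 = +$520 billion.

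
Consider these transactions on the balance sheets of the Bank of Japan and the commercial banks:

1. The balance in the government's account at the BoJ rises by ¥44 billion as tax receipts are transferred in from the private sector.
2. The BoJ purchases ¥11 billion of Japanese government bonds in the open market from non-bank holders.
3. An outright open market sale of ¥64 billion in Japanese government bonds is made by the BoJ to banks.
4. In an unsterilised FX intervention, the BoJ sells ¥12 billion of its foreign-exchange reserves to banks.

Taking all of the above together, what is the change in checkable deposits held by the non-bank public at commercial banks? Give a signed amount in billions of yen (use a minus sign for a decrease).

BoJ balance sheet:
  Assets:      Securities −¥53B, Foreign assets −¥12B
  Liabilities: Bank reserves −¥109B, Government deposits +¥44B
Commercial banking system:
  Assets:      Reserves at CB −¥109B, Securities +¥64B, Foreign assets +¥12B
  Liabilities: Checkable deposits −¥33B
So the change in checkable deposits held by the non-bank public at commercial banks is -¥33 billion.

-¥33 billion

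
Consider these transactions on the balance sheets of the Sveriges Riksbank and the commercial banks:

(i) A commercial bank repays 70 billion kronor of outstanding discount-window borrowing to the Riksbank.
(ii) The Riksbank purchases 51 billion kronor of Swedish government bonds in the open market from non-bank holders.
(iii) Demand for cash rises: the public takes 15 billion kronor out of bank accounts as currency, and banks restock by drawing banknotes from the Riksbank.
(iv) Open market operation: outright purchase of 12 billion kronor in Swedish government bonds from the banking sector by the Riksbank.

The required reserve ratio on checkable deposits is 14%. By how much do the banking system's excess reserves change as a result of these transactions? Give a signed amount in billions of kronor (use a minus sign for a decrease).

-27.04 billion

Discount-window repayment 70 billion kronor: reserves −70B, deposits 0.
Asset purchase (from non-banks) 51 billion kronor: reserves +51B, deposits +51B.
Currency withdrawal 15 billion kronor: reserves −15B, deposits −15B.
OMO purchase (from banks) 12 billion kronor: reserves +12B, deposits 0.
Totals: Δreserves = −22B, Δdeposits = +36B.
Δrequired reserves = 14% × +36B = +5.04B.
Δexcess reserves = Δreserves − Δrequired = −22B − (+5.04B) = -27.04 billion.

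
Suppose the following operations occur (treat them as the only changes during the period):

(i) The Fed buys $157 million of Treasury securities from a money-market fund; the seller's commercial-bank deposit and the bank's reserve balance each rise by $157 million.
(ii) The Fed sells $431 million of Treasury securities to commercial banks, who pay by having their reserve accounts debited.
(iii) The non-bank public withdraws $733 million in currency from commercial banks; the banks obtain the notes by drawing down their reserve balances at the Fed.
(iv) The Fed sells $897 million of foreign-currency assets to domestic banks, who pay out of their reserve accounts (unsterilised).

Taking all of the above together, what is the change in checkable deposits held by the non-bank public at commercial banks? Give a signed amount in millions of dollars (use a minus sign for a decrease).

-$576 million

Asset purchase (from non-banks) $157 million: non-bank counterparties' bank balances rise → +$157M.
OMO sale (to banks) $431 million: the counterparty is a bank, so public deposits are unchanged → 0.
Currency withdrawal $733 million: non-bank counterparties' bank balances fall → −$733M.
FX sale $897 million: the counterparty is a bank, so public deposits are unchanged → 0.
Net: 157 + 0 − 733 + 0 = -$576 million.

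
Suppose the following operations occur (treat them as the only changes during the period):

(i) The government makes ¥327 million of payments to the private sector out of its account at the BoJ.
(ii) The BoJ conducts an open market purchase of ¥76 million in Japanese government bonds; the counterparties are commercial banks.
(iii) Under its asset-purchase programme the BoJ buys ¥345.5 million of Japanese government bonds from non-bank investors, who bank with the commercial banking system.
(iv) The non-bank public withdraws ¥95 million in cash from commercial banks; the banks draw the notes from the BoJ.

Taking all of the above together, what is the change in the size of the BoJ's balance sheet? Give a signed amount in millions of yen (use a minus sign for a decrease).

+¥421.5 million

Government spending ¥327 million: only the composition of liabilities changes → 0.
OMO purchase (from banks) ¥76 million: a BoJ asset is acquired → +¥76M.
Asset purchase (from non-banks) ¥345.5 million: a BoJ asset is acquired → +¥345.5M.
Currency withdrawal ¥95 million: only the composition of liabilities changes → 0.
Net: 0 + 76 + 345.5 + 0 = +¥421.5 million.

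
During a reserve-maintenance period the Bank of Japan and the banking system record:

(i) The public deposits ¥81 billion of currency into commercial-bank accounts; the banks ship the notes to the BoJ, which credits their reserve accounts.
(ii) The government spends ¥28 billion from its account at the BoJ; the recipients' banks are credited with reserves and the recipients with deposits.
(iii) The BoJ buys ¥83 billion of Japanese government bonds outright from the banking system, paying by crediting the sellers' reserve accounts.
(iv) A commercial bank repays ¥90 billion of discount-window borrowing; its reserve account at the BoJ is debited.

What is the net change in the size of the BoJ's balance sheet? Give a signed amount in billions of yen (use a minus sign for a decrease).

Currency deposit ¥81 billion: only the composition of liabilities changes → 0.
Government spending ¥28 billion: only the composition of liabilities changes → 0.
OMO purchase (from banks) ¥83 billion: a BoJ asset is acquired → +¥83B.
Discount-window repayment ¥90 billion: a BoJ asset is shed → −¥90B.
Net: 0 + 0 + 83 − 90 = -¥7 billion.

-¥7 billion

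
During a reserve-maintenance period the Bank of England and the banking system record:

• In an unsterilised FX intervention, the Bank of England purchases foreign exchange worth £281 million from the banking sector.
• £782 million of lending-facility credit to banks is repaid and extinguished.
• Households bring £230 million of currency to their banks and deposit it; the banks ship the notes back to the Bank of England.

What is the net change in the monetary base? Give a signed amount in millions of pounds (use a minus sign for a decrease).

FX purchase £281 million: Bank of England balance sheet expands → +£281M.
Discount-window repayment £782 million: Bank of England balance sheet contracts → −£782M.
Currency deposit £230 million: just a shift between currency and reserves — both are base money → 0.
Net: 281 − 782 + 0 = -£501 million.

-£501 million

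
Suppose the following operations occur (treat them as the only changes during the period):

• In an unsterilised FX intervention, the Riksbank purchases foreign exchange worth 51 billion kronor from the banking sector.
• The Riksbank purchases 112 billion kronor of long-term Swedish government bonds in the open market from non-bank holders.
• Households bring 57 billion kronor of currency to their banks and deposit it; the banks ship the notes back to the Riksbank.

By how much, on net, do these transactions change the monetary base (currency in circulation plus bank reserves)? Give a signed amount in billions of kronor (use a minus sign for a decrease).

+163 billion

FX purchase 51 billion kronor: Riksbank balance sheet expands → +51B.
Asset purchase (from non-banks) 112 billion kronor: Riksbank balance sheet expands → +112B.
Currency deposit 57 billion kronor: just a shift between currency and reserves — both are base money → 0.
Net: 51 + 112 + 0 = +163 billion.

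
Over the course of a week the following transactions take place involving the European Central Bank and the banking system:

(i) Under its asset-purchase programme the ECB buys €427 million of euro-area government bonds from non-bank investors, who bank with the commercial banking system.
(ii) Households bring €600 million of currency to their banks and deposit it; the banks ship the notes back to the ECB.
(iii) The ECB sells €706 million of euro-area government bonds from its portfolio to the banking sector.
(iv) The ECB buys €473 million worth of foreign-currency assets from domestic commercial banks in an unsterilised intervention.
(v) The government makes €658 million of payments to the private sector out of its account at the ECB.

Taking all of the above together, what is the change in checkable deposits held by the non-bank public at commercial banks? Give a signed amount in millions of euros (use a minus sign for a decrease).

ECB balance sheet:
  Assets:      Securities −€279M, Foreign assets +€473M
  Liabilities: Bank reserves +€1452M, Currency in circulation −€600M, Government deposits −€658M
Commercial banking system:
  Assets:      Reserves at CB +€1452M, Securities +€706M, Foreign assets −€473M
  Liabilities: Checkable deposits +€1685M
So the change in checkable deposits held by the non-bank public at commercial banks is +€1685 million.

+€1685 million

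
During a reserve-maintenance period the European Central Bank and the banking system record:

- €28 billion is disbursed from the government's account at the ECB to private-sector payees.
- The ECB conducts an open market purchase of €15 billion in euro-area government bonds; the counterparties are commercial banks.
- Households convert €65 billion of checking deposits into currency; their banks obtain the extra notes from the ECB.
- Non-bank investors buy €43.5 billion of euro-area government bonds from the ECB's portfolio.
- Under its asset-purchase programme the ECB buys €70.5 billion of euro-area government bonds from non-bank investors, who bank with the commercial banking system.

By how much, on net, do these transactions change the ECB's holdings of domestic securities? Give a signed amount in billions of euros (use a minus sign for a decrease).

+€42 billion

Government spending €28 billion: the ECB's securities portfolio is untouched → 0.
OMO purchase (from banks) €15 billion: securities added to the ECB's portfolio → +€15B.
Currency withdrawal €65 billion: the ECB's securities portfolio is untouched → 0.
Asset sale (to non-banks) €43.5 billion: securities removed from the ECB's portfolio → −€43.5B.
Asset purchase (from non-banks) €70.5 billion: securities added to the ECB's portfolio → +€70.5B.
Net: 0 + 15 + 0 − 43.5 + 70.5 = +€42 billion.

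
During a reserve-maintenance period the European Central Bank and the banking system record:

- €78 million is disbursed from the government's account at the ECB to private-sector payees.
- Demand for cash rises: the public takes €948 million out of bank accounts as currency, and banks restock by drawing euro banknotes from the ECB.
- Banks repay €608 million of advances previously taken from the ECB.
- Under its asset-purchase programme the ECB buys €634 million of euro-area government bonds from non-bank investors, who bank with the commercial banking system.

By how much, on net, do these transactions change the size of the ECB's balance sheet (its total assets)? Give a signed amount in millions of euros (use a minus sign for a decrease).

+€26 million

ECB balance sheet:
  Assets:      Securities +€634M, Loans to banks −€608M
  Liabilities: Bank reserves −€844M, Currency in circulation +€948M, Government deposits −€78M
Commercial banking system:
  Assets:      Reserves at CB −€844M
  Liabilities: Checkable deposits −€236M, Borrowings from CB −€608M
Change in total ECB assets = +€26 million.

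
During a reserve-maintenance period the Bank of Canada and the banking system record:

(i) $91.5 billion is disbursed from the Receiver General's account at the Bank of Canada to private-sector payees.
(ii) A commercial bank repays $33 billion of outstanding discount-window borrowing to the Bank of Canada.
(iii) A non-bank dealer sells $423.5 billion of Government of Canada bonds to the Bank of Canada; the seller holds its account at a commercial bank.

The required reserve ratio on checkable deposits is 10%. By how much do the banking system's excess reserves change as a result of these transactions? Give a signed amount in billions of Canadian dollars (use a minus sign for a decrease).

Government spending $91.5 billion: reserves +$91.5B, deposits +$91.5B.
Discount-window repayment $33 billion: reserves −$33B, deposits 0.
Asset purchase (from non-banks) $423.5 billion: reserves +$423.5B, deposits +$423.5B.
Totals: Δreserves = +$482B, Δdeposits = +$515B.
Δrequired reserves = 10% × +$515B = +$51.5B.
Δexcess reserves = Δreserves − Δrequired = +$482B − (+$51.5B) = +$430.5 billion.

+$430.5 billion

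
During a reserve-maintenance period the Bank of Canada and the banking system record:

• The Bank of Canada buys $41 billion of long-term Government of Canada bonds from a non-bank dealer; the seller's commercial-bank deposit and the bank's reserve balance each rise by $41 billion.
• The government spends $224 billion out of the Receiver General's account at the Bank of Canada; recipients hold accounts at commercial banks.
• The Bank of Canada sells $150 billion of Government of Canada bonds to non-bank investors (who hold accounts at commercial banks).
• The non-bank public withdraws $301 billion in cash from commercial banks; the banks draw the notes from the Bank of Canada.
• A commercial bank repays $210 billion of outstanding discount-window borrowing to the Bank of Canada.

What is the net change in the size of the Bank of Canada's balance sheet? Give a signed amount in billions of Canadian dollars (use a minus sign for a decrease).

Asset purchase (from non-banks) $41 billion: a Bank of Canada asset is acquired → +$41B.
Government spending $224 billion: only the composition of liabilities changes → 0.
Asset sale (to non-banks) $150 billion: a Bank of Canada asset is shed → −$150B.
Currency withdrawal $301 billion: only the composition of liabilities changes → 0.
Discount-window repayment $210 billion: a Bank of Canada asset is shed → −$210B.
Net: 41 + 0 − 150 + 0 − 210 = -$319 billion.

-$319 billion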